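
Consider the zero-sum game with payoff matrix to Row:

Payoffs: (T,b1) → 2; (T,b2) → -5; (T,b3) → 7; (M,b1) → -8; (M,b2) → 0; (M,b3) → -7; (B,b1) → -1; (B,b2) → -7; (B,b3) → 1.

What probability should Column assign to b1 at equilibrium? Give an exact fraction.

Row minima: T → -5, M → -8, B → -7; maximin = -5.
Column maxima: b1 → 2, b2 → 0, b3 → 7; minimax = 0.
-5 ≠ 0, so there is no saddle point; optimal play is mixed.
B is strictly dominated by T, so Row never plays it.
b3 is strictly dominated by b1 (it gives Row strictly more in every row), so Column never plays it.
On the remaining 2×2 (T, M vs b1, b2):
Let Row play T with probability p. Expected payoff against b1: 2p + (-8)(1−p) = 10p − 8; against b2: (-5)p + 0(1−p) = −5p.
Setting these equal: 10p − 8 = −5p ⇒ 15p = 8 ⇒ p = 8/15, and the value is (10)·(8/15) − 8 = -8/3.
For Column: with q = P(b1), equating T's and M's payoffs gives 7q − 5 = −8q ⇒ q = 1/3.

1/3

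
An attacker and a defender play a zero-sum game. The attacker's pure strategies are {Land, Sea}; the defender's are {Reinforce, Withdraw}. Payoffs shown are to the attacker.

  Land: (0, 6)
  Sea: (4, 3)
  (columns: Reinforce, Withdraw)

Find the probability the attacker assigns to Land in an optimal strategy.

1/7

Row minima: Land → 0, Sea → 3; maximin = 3.
Column maxima: Reinforce → 4, Withdraw → 6; minimax = 4.
3 ≠ 4, so there is no saddle point; optimal play is mixed.
Let the attacker play Land with probability p. Expected payoff against Reinforce: 0p + 4(1−p) = −4p + 4; against Withdraw: 6p + 3(1−p) = 3p + 3.
Setting these equal: −4p + 4 = 3p + 3 ⇒ −7p = -1 ⇒ p = 1/7, and the value is (-4)·(1/7) + 4 = 24/7.
For the defender: with q = P(Reinforce), equating Land's and Sea's payoffs gives −6q + 6 = q + 3 ⇒ q = 3/7.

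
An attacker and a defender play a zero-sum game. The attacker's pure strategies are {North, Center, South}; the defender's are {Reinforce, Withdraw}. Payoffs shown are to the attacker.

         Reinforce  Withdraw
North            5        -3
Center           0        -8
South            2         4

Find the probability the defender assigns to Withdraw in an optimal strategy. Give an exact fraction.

3/10

Row minima: North → -3, Center → -8, South → 2; maximin = 2.
Column maxima: Reinforce → 5, Withdraw → 4; minimax = 4.
2 ≠ 4, so there is no saddle point; optimal play is mixed.
Center is strictly dominated by North, so the attacker never plays it.
On the remaining 2×2 (North, South vs Reinforce, Withdraw):
Let the attacker play North with probability p. Expected payoff against Reinforce: 5p + 2(1−p) = 3p + 2; against Withdraw: (-3)p + 4(1−p) = −7p + 4.
Setting these equal: 3p + 2 = −7p + 4 ⇒ 10p = 2 ⇒ p = 1/5, and the value is (3)·(1/5) + 2 = 13/5.
For the defender: with q = P(Reinforce), equating North's and South's payoffs gives 8q − 3 = −2q + 4 ⇒ q = 7/10.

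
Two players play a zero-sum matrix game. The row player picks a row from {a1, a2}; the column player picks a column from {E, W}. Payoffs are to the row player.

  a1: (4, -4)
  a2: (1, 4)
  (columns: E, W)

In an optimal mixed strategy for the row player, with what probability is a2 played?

8/11

Row minima: a1 → -4, a2 → 1; maximin = 1.
Column maxima: E → 4, W → 4; minimax = 4.
1 ≠ 4, so there is no saddle point; optimal play is mixed.
Let the row player play a1 with probability p. Expected payoff against E: 4p + 1(1−p) = 3p + 1; against W: (-4)p + 4(1−p) = −8p + 4.
Setting these equal: 3p + 1 = −8p + 4 ⇒ 11p = 3 ⇒ p = 3/11, and the value is (3)·(3/11) + 1 = 20/11.
For the column player: with q = P(E), equating a1's and a2's payoffs gives 8q − 4 = −3q + 4 ⇒ q = 8/11.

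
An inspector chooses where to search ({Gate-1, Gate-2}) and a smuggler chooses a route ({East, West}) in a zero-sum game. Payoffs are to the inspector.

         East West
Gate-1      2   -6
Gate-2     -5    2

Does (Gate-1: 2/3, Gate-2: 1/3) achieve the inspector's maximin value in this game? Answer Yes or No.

No

Against East this mix gives (2/3)·2 + (1/3)·(-5) = -1/3.
Against West this mix gives (2/3)·(-6) + (1/3)·2 = -10/3.
The smuggler will play West, holding the inspector to -10/3. Shifting weight toward the row that does better against West would raise this floor (the equalizing mix achieves -26/15 against both West and East), so the proposed strategy is not optimal.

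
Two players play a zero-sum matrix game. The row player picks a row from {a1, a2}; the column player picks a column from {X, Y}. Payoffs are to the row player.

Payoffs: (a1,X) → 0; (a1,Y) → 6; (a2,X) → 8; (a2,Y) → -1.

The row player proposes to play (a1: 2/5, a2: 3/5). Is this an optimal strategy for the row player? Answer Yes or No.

No

Against X this mix gives (2/5)·0 + (3/5)·8 = 24/5.
Against Y this mix gives (2/5)·6 + (3/5)·(-1) = 9/5.
The column player will play Y, holding the row player to 9/5. Shifting weight toward the row that does better against Y would raise this floor (the equalizing mix achieves 16/5 against both Y and X), so the proposed strategy is not optimal.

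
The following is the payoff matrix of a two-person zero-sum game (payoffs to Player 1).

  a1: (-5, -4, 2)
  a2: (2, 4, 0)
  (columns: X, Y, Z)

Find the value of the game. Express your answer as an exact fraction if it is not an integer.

Row minima: a1 → -5, a2 → 0; maximin = 0.
Column maxima: X → 2, Y → 4, Z → 2; minimax = 2.
0 ≠ 2, so there is no saddle point; optimal play is mixed.
Y is strictly dominated by X (it gives Player 1 strictly more in every row), so Player 2 never plays it.
On the remaining 2×2 (a1, a2 vs X, Z):
Let Player 1 play a1 with probability p. Expected payoff against X: (-5)p + 2(1−p) = −7p + 2; against Z: 2p + 0(1−p) = 2p.
Setting these equal: −7p + 2 = 2p ⇒ −9p = -2 ⇒ p = 2/9, and the value is (-7)·(2/9) + 2 = 4/9.
For Player 2: with q = P(X), equating a1's and a2's payoffs gives −7q + 2 = 2q ⇒ q = 2/9.

4/9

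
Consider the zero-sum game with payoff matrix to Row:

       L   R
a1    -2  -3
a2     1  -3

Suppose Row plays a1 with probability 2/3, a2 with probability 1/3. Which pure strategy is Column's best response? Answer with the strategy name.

R

If Column plays L, Row's expected payoff is (2/3)·(-2) + (1/3)·1 = -1.
If Column plays R, Row's expected payoff is (2/3)·(-3) + (1/3)·(-3) = -3.
Column minimizes Row's payoff; the smallest is -3, so the best response is R.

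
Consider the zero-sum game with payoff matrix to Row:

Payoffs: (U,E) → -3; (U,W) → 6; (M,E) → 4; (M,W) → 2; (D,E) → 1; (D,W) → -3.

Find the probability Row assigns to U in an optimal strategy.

2/11

Row minima: U → -3, M → 2, D → -3; maximin = 2.
Column maxima: E → 4, W → 6; minimax = 4.
2 ≠ 4, so there is no saddle point; optimal play is mixed.
D is strictly dominated by M, so Row never plays it.
On the remaining 2×2 (U, M vs E, W):
Let Row play U with probability p. Expected payoff against E: (-3)p + 4(1−p) = −7p + 4; against W: 6p + 2(1−p) = 4p + 2.
Setting these equal: −7p + 4 = 4p + 2 ⇒ −11p = -2 ⇒ p = 2/11, and the value is (-7)·(2/11) + 4 = 30/11.
For Column: with q = P(E), equating U's and M's payoffs gives −9q + 6 = 2q + 2 ⇒ q = 4/11.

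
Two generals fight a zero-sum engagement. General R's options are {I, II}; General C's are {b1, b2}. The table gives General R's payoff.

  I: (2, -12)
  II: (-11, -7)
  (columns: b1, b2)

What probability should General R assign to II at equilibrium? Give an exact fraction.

Row minima: I → -12, II → -11; maximin = -11.
Column maxima: b1 → 2, b2 → -7; minimax = -7.
-11 ≠ -7, so there is no saddle point; optimal play is mixed.
Let General R play I with probability p. Expected payoff against b1: 2p + (-11)(1−p) = 13p − 11; against b2: (-12)p + (-7)(1−p) = −5p − 7.
Setting these equal: 13p − 11 = −5p − 7 ⇒ 18p = 4 ⇒ p = 2/9, and the value is (13)·(2/9) − 11 = -73/9.
For General C: with q = P(b1), equating I's and II's payoffs gives 14q − 12 = −4q − 7 ⇒ q = 5/18.

7/9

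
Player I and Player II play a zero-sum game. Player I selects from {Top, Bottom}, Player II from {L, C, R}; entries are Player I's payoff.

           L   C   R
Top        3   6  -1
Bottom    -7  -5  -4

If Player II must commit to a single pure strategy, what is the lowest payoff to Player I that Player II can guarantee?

Column maxima: L → 3, C → 6, R → -1.
The smallest of these is -1.

-1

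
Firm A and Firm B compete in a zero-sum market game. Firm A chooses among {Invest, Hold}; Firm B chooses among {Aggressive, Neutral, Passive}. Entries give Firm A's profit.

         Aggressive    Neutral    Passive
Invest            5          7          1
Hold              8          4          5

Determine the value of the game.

31/7

Row minima: Invest → 1, Hold → 4; maximin = 4.
Column maxima: Aggressive → 8, Neutral → 7, Passive → 5; minimax = 5.
4 ≠ 5, so there is no saddle point; optimal play is mixed.
Aggressive is strictly dominated by Passive (it gives Firm A strictly more in every row), so Firm B never plays it.
On the remaining 2×2 (Invest, Hold vs Neutral, Passive):
Let Firm A play Invest with probability p. Expected payoff against Neutral: 7p + 4(1−p) = 3p + 4; against Passive: 1p + 5(1−p) = −4p + 5.
Setting these equal: 3p + 4 = −4p + 5 ⇒ 7p = 1 ⇒ p = 1/7, and the value is (3)·(1/7) + 4 = 31/7.
For Firm B: with q = P(Neutral), equating Invest's and Hold's payoffs gives 6q + 1 = −q + 5 ⇒ q = 4/7.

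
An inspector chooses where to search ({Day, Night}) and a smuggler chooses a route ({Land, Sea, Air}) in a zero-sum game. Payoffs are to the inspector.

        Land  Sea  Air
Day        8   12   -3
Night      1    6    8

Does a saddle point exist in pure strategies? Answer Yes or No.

Row minima: Day → -3, Night → 1; maximin = 1.
Column maxima: Land → 8, Sea → 12, Air → 8; minimax = 8.
1 ≠ 8, so no pure-strategy equilibrium exists.

No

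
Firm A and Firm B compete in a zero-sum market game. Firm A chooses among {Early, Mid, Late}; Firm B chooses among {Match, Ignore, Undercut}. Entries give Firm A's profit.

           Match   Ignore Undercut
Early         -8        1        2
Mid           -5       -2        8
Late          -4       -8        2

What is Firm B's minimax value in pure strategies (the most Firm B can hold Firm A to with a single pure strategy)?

-4

Column maxima: Match → -4, Ignore → 1, Undercut → 8.
The smallest of these is -4.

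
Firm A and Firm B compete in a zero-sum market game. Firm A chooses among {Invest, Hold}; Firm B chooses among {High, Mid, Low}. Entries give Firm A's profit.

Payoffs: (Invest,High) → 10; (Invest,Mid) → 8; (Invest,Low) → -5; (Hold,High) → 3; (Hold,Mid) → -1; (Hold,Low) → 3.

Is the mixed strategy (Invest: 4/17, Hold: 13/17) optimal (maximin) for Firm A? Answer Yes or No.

Yes

Against High this mix gives (4/17)·10 + (13/17)·3 = 79/17.
Against Mid this mix gives (4/17)·8 + (13/17)·(-1) = 19/17.
Against Low this mix gives (4/17)·(-5) + (13/17)·3 = 19/17.
All of Firm B's active replies (Mid, Low) yield 19/17, and no column does worse for Firm A. The mix makes Firm B indifferent and guarantees 19/17, so it is optimal.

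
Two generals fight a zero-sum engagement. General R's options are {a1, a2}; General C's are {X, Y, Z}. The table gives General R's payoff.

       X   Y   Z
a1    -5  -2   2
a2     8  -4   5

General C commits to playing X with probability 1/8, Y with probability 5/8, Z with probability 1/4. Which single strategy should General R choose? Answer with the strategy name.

a2

Expected payoff of a1: (1/8)·(-5) + (5/8)·(-2) + (1/4)·2 = -11/8.
Expected payoff of a2: (1/8)·8 + (5/8)·(-4) + (1/4)·5 = -1/4.
The largest is -1/4, so General R's best response is a2.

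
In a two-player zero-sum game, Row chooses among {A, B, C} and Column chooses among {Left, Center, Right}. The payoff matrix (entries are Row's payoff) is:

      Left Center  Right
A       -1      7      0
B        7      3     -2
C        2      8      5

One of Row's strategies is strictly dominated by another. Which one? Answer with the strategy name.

C gives a strictly higher payoff than A against every column: 2 > -1, 8 > 7, 5 > 0.
So A is strictly dominated and Row never plays it.

A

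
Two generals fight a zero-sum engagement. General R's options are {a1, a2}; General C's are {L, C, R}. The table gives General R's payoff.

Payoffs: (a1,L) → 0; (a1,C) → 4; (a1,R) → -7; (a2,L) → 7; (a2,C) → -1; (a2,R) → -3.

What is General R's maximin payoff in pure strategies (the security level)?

Row minima: a1 → -7, a2 → -3.
The best of these is -3.

-3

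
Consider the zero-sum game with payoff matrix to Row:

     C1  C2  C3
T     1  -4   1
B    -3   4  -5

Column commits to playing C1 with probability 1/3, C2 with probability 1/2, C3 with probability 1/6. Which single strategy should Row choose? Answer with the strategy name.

Expected payoff of T: (1/3)·1 + (1/2)·(-4) + (1/6)·1 = -3/2.
Expected payoff of B: (1/3)·(-3) + (1/2)·4 + (1/6)·(-5) = 1/6.
The largest is 1/6, so Row's best response is B.

B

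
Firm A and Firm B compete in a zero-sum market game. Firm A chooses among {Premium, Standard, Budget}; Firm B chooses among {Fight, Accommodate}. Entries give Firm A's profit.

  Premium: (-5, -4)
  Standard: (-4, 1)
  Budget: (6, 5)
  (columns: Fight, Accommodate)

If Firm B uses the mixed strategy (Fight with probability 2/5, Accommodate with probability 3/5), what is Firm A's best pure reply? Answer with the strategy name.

Budget

Expected payoff of Premium: (2/5)·(-5) + (3/5)·(-4) = -22/5.
Expected payoff of Standard: (2/5)·(-4) + (3/5)·1 = -1.
Expected payoff of Budget: (2/5)·6 + (3/5)·5 = 27/5.
The largest is 27/5, so Firm A's best response is Budget.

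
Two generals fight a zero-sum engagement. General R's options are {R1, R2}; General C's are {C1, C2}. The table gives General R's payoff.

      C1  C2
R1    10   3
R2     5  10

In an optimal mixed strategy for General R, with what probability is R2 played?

Row minima: R1 → 3, R2 → 5; maximin = 5.
Column maxima: C1 → 10, C2 → 10; minimax = 10.
5 ≠ 10, so there is no saddle point; optimal play is mixed.
Let General R play R1 with probability p. Expected payoff against C1: 10p + 5(1−p) = 5p + 5; against C2: 3p + 10(1−p) = −7p + 10.
Setting these equal: 5p + 5 = −7p + 10 ⇒ 12p = 5 ⇒ p = 5/12, and the value is (5)·(5/12) + 5 = 85/12.
For General C: with q = P(C1), equating R1's and R2's payoffs gives 7q + 3 = −5q + 10 ⇒ q = 7/12.

7/12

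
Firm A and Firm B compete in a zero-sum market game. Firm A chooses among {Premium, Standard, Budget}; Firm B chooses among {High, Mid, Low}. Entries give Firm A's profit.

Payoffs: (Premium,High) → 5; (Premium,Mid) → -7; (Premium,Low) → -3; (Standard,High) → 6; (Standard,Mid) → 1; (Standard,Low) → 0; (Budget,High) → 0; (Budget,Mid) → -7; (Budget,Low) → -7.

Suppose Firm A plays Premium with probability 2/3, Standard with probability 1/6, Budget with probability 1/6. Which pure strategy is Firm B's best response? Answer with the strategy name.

Mid

If Firm B plays High, Firm A's expected payoff is (2/3)·5 + (1/6)·6 + (1/6)·0 = 13/3.
If Firm B plays Mid, Firm A's expected payoff is (2/3)·(-7) + (1/6)·1 + (1/6)·(-7) = -17/3.
If Firm B plays Low, Firm A's expected payoff is (2/3)·(-3) + (1/6)·0 + (1/6)·(-7) = -19/6.
Firm B minimizes Firm A's payoff; the smallest is -17/3, so the best response is Mid.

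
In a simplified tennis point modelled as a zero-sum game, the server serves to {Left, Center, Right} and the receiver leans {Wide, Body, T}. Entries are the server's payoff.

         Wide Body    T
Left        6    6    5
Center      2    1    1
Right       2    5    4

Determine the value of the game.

Row minima: Left → 5, Center → 1, Right → 2; maximin = 5.
Column maxima: Wide → 6, Body → 6, T → 5; minimax = 5.
Since maximin = minimax = 5, there is a saddle point and the value is 5.

5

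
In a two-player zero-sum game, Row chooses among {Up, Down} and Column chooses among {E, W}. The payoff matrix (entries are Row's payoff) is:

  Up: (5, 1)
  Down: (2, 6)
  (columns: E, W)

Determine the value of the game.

Row minima: Up → 1, Down → 2; maximin = 2.
Column maxima: E → 5, W → 6; minimax = 5.
2 ≠ 5, so there is no saddle point; optimal play is mixed.
Let Row play Up with probability p. Expected payoff against E: 5p + 2(1−p) = 3p + 2; against W: 1p + 6(1−p) = −5p + 6.
Setting these equal: 3p + 2 = −5p + 6 ⇒ 8p = 4 ⇒ p = 1/2, and the value is (3)·(1/2) + 2 = 7/2.
For Column: with q = P(E), equating Up's and Down's payoffs gives 4q + 1 = −4q + 6 ⇒ q = 5/8.

7/2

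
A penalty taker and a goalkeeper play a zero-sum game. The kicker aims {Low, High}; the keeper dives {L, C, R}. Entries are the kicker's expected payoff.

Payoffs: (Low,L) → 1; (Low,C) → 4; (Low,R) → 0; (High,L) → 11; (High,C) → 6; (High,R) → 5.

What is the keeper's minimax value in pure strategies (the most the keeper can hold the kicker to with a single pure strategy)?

Column maxima: L → 11, C → 6, R → 5.
The smallest of these is 5.

5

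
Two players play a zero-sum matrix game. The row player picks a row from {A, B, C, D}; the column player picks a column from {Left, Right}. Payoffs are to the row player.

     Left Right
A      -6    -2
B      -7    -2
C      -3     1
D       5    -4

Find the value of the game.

-7/13

Row minima: A → -6, B → -7, C → -3, D → -4; maximin = -3.
Column maxima: Left → 5, Right → 1; minimax = 1.
-3 ≠ 1, so there is no saddle point; optimal play is mixed.
A is strictly dominated by C, so the row player never plays it.
B is strictly dominated by C, so the row player never plays it.
On the remaining 2×2 (C, D vs Left, Right):
Let the row player play C with probability p. Expected payoff against Left: (-3)p + 5(1−p) = −8p + 5; against Right: 1p + (-4)(1−p) = 5p − 4.
Setting these equal: −8p + 5 = 5p − 4 ⇒ −13p = -9 ⇒ p = 9/13, and the value is (-8)·(9/13) + 5 = -7/13.
For the column player: with q = P(Left), equating C's and D's payoffs gives −4q + 1 = 9q − 4 ⇒ q = 5/13.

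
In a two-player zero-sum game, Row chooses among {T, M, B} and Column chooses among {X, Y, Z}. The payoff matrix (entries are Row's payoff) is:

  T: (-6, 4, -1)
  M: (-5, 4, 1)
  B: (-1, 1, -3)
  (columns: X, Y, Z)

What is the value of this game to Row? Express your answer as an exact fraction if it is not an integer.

-2

Row minima: T → -6, M → -5, B → -3; maximin = -3.
Column maxima: X → -1, Y → 4, Z → 1; minimax = -1.
-3 ≠ -1, so there is no saddle point; optimal play is mixed.
Y is strictly dominated by X (it gives Row strictly more in every row), so Column never plays it.
With Y eliminated, T is strictly dominated by M (M gives Row strictly more in every remaining column), so Row never plays it.
On the remaining 2×2 (M, B vs X, Z):
Let Row play M with probability p. Expected payoff against X: (-5)p + (-1)(1−p) = −4p − 1; against Z: 1p + (-3)(1−p) = 4p − 3.
Setting these equal: −4p − 1 = 4p − 3 ⇒ −8p = -2 ⇒ p = 1/4, and the value is (-4)·(1/4) − 1 = -2.
For Column: with q = P(X), equating M's and B's payoffs gives −6q + 1 = 2q − 3 ⇒ q = 1/2.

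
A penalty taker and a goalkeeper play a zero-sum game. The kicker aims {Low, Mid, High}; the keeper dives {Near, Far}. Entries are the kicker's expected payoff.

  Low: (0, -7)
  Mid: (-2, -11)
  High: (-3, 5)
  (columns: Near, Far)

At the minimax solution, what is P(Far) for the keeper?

Row minima: Low → -7, Mid → -11, High → -3; maximin = -3.
Column maxima: Near → 0, Far → 5; minimax = 0.
-3 ≠ 0, so there is no saddle point; optimal play is mixed.
Mid is strictly dominated by Low, so the kicker never plays it.
On the remaining 2×2 (Low, High vs Near, Far):
Let the kicker play Low with probability p. Expected payoff against Near: 0p + (-3)(1−p) = 3p − 3; against Far: (-7)p + 5(1−p) = −12p + 5.
Setting these equal: 3p − 3 = −12p + 5 ⇒ 15p = 8 ⇒ p = 8/15, and the value is (3)·(8/15) − 3 = -7/5.
For the keeper: with q = P(Near), equating Low's and High's payoffs gives 7q − 7 = −8q + 5 ⇒ q = 4/5.

1/5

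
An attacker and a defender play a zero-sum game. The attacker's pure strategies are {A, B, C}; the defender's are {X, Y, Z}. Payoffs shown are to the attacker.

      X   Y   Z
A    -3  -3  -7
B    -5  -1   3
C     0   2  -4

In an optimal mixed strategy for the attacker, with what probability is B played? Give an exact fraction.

1/3

Row minima: A → -7, B → -5, C → -4; maximin = -4.
Column maxima: X → 0, Y → 2, Z → 3; minimax = 0.
-4 ≠ 0, so there is no saddle point; optimal play is mixed.
A is strictly dominated by C, so the attacker never plays it.
With A eliminated, Y is strictly dominated by X (it gives the attacker strictly more in every remaining row), so the defender never plays it.
On the remaining 2×2 (B, C vs X, Z):
Let the attacker play B with probability p. Expected payoff against X: (-5)p + 0(1−p) = −5p; against Z: 3p + (-4)(1−p) = 7p − 4.
Setting these equal: −5p = 7p − 4 ⇒ −12p = -4 ⇒ p = 1/3, and the value is (-5)·(1/3) = -5/3.
For the defender: with q = P(X), equating B's and C's payoffs gives −8q + 3 = 4q − 4 ⇒ q = 7/12.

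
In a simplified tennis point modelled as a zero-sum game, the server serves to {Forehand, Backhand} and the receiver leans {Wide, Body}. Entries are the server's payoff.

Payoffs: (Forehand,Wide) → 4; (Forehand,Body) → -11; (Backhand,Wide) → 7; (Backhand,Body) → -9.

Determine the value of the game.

-9

Row minima: Forehand → -11, Backhand → -9; maximin = -9.
Column maxima: Wide → 7, Body → -9; minimax = -9.
Since maximin = minimax = -9, there is a saddle point and the value is -9.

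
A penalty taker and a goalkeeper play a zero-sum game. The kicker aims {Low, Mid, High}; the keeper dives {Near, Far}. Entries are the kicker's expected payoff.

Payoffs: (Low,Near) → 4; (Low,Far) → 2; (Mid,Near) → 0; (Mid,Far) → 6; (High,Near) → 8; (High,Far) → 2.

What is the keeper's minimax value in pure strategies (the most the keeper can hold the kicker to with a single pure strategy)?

Column maxima: Near → 8, Far → 6.
The smallest of these is 6.

6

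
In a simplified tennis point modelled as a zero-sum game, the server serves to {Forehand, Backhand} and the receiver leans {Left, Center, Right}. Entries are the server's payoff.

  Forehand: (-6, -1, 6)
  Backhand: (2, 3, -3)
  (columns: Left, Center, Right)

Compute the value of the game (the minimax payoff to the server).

Row minima: Forehand → -6, Backhand → -3; maximin = -3.
Column maxima: Left → 2, Center → 3, Right → 6; minimax = 2.
-3 ≠ 2, so there is no saddle point; optimal play is mixed.
Center is strictly dominated by Left (it gives the server strictly more in every row), so the receiver never plays it.
On the remaining 2×2 (Forehand, Backhand vs Left, Right):
Let the server play Forehand with probability p. Expected payoff against Left: (-6)p + 2(1−p) = −8p + 2; against Right: 6p + (-3)(1−p) = 9p − 3.
Setting these equal: −8p + 2 = 9p − 3 ⇒ −17p = -5 ⇒ p = 5/17, and the value is (-8)·(5/17) + 2 = -6/17.
For the receiver: with q = P(Left), equating Forehand's and Backhand's payoffs gives −12q + 6 = 5q − 3 ⇒ q = 9/17.

-6/17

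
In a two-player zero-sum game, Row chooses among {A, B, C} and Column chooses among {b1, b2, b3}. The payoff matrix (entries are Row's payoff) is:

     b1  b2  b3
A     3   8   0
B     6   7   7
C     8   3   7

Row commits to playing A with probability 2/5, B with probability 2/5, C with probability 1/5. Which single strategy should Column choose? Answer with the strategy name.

If Column plays b1, Row's expected payoff is (2/5)·3 + (2/5)·6 + (1/5)·8 = 26/5.
If Column plays b2, Row's expected payoff is (2/5)·8 + (2/5)·7 + (1/5)·3 = 33/5.
If Column plays b3, Row's expected payoff is (2/5)·0 + (2/5)·7 + (1/5)·7 = 21/5.
Column minimizes Row's payoff; the smallest is 21/5, so the best response is b3.

b3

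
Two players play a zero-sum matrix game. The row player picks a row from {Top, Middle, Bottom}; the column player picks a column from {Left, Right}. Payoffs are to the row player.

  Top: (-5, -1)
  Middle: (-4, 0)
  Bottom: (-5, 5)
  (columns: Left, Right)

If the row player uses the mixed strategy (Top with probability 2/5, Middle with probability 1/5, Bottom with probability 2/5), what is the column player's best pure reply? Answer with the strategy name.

Left

If the column player plays Left, the row player's expected payoff is (2/5)·(-5) + (1/5)·(-4) + (2/5)·(-5) = -24/5.
If the column player plays Right, the row player's expected payoff is (2/5)·(-1) + (1/5)·0 + (2/5)·5 = 8/5.
The column player minimizes the row player's payoff; the smallest is -24/5, so the best response is Left.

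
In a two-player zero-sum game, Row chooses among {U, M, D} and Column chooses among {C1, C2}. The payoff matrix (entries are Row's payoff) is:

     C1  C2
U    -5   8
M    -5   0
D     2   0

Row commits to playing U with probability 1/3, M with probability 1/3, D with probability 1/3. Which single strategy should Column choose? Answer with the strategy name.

If Column plays C1, Row's expected payoff is (1/3)·(-5) + (1/3)·(-5) + (1/3)·2 = -8/3.
If Column plays C2, Row's expected payoff is (1/3)·8 + (1/3)·0 + (1/3)·0 = 8/3.
Column minimizes Row's payoff; the smallest is -8/3, so the best response is C1.

C1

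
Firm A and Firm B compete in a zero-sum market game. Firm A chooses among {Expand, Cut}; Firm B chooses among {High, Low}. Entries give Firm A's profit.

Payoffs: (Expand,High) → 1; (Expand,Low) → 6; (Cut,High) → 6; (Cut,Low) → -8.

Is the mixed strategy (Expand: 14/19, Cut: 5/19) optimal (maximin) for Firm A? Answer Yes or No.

Against High this mix gives (14/19)·1 + (5/19)·6 = 44/19.
Against Low this mix gives (14/19)·6 + (5/19)·(-8) = 44/19.
All of Firm B's active replies (High, Low) yield 44/19, and no column does worse for Firm A. The mix makes Firm B indifferent and guarantees 44/19, so it is optimal.

Yes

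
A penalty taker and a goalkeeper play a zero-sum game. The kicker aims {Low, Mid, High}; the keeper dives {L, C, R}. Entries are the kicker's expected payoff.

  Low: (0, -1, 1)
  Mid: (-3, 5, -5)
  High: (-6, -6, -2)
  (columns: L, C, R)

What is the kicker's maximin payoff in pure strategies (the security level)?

-1

Row minima: Low → -1, Mid → -5, High → -6.
The best of these is -1.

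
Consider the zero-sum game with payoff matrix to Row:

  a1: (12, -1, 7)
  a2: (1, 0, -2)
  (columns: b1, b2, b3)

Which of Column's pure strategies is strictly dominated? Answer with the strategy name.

b1

b2 holds Row's payoff strictly below b1 in every row: -1 < 12, 0 < 1.
So b1 is strictly dominated for Column.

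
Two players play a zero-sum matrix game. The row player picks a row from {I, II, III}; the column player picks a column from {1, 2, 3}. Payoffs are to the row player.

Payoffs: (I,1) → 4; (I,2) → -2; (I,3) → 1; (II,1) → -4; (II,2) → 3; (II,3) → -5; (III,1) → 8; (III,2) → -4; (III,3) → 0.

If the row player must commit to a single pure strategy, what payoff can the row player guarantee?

Row minima: I → -2, II → -5, III → -4.
The best of these is -2.

-2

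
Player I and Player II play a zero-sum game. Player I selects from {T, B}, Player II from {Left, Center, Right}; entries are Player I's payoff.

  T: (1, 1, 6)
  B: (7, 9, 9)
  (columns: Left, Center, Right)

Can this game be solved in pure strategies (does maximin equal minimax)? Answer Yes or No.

Row minima: T → 1, B → 7; maximin = 7.
Column maxima: Left → 7, Center → 9, Right → 9; minimax = 7.
maximin = minimax = 7, so a saddle point exists.

Yes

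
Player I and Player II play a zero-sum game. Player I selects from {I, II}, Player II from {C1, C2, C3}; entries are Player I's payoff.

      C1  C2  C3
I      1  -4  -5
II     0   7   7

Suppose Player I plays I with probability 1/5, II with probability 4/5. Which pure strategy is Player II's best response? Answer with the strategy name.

C1

If Player II plays C1, Player I's expected payoff is (1/5)·1 + (4/5)·0 = 1/5.
If Player II plays C2, Player I's expected payoff is (1/5)·(-4) + (4/5)·7 = 24/5.
If Player II plays C3, Player I's expected payoff is (1/5)·(-5) + (4/5)·7 = 23/5.
Player II minimizes Player I's payoff; the smallest is 1/5, so the best response is C1.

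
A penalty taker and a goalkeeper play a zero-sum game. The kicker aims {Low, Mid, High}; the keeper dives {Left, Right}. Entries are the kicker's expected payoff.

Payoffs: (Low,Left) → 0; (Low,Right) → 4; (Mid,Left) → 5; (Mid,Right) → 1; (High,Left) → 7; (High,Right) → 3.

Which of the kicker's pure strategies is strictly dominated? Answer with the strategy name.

High gives a strictly higher payoff than Mid against every column: 7 > 5, 3 > 1.
So Mid is strictly dominated and the kicker never plays it.

Mid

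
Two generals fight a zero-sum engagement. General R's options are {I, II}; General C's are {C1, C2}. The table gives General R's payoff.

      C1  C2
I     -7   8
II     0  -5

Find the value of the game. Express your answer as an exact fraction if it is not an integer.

-7/4

Row minima: I → -7, II → -5; maximin = -5.
Column maxima: C1 → 0, C2 → 8; minimax = 0.
-5 ≠ 0, so there is no saddle point; optimal play is mixed.
Let General R play I with probability p. Expected payoff against C1: (-7)p + 0(1−p) = −7p; against C2: 8p + (-5)(1−p) = 13p − 5.
Setting these equal: −7p = 13p − 5 ⇒ −20p = -5 ⇒ p = 1/4, and the value is (-7)·(1/4) = -7/4.
For General C: with q = P(C1), equating I's and II's payoffs gives −15q + 8 = 5q − 5 ⇒ q = 13/20.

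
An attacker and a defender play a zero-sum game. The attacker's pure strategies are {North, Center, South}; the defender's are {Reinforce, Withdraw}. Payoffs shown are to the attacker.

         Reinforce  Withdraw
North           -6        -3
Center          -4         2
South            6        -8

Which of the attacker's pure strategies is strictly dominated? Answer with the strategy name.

Center gives a strictly higher payoff than North against every column: -4 > -6, 2 > -3.
So North is strictly dominated and the attacker never plays it.

North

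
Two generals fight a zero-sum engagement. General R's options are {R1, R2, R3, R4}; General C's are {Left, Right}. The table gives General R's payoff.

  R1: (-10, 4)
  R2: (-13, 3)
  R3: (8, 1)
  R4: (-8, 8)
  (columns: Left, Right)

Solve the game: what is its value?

72/23

Row minima: R1 → -10, R2 → -13, R3 → 1, R4 → -8; maximin = 1.
Column maxima: Left → 8, Right → 8; minimax = 8.
1 ≠ 8, so there is no saddle point; optimal play is mixed.
R1 is strictly dominated by R4, so General R never plays it.
R2 is strictly dominated by R4, so General R never plays it.
On the remaining 2×2 (R3, R4 vs Left, Right):
Let General R play R3 with probability p. Expected payoff against Left: 8p + (-8)(1−p) = 16p − 8; against Right: 1p + 8(1−p) = −7p + 8.
Setting these equal: 16p − 8 = −7p + 8 ⇒ 23p = 16 ⇒ p = 16/23, and the value is (16)·(16/23) − 8 = 72/23.
For General C: with q = P(Left), equating R3's and R4's payoffs gives 7q + 1 = −16q + 8 ⇒ q = 7/23.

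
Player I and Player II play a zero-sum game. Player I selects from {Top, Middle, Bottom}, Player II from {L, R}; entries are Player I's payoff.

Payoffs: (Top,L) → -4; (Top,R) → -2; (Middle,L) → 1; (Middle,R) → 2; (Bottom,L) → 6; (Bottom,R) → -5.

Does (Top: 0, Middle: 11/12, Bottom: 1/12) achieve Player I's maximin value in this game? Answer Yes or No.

Against L this mix gives (11/12)·1 + (1/12)·6 = 17/12.
Against R this mix gives (11/12)·2 + (1/12)·(-5) = 17/12.
All of Player II's active replies (L, R) yield 17/12, and no column does worse for Player I. The mix makes Player II indifferent and guarantees 17/12, so it is optimal.

Yes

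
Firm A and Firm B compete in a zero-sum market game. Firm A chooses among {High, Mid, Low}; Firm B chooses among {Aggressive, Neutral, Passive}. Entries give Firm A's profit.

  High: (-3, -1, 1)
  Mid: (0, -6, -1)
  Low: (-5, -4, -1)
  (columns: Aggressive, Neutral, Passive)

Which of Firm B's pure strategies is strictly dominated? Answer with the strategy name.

Neutral holds Firm A's payoff strictly below Passive in every row: -1 < 1, -6 < -1, -4 < -1.
So Passive is strictly dominated for Firm B.

Passive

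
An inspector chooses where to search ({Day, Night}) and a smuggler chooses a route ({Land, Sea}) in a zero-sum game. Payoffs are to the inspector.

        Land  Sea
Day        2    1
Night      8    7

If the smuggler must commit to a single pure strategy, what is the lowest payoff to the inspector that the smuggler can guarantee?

7

Column maxima: Land → 8, Sea → 7.
The smallest of these is 7.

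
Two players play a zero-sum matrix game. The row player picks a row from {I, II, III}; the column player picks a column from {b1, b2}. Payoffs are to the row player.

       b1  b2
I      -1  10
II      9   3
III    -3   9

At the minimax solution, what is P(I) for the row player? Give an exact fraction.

Row minima: I → -1, II → 3, III → -3; maximin = 3.
Column maxima: b1 → 9, b2 → 10; minimax = 9.
3 ≠ 9, so there is no saddle point; optimal play is mixed.
III is strictly dominated by I, so the row player never plays it.
On the remaining 2×2 (I, II vs b1, b2):
Let the row player play I with probability p. Expected payoff against b1: (-1)p + 9(1−p) = −10p + 9; against b2: 10p + 3(1−p) = 7p + 3.
Setting these equal: −10p + 9 = 7p + 3 ⇒ −17p = -6 ⇒ p = 6/17, and the value is (-10)·(6/17) + 9 = 93/17.
For the column player: with q = P(b1), equating I's and II's payoffs gives −11q + 10 = 6q + 3 ⇒ q = 7/17.

6/17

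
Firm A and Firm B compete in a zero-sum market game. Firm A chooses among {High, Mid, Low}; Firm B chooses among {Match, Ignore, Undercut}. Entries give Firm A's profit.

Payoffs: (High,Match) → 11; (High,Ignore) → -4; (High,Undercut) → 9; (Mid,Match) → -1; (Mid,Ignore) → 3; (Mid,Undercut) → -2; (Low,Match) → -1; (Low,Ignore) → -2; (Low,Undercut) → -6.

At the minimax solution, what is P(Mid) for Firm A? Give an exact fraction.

13/18

Row minima: High → -4, Mid → -2, Low → -6; maximin = -2.
Column maxima: Match → 11, Ignore → 3, Undercut → 9; minimax = 3.
-2 ≠ 3, so there is no saddle point; optimal play is mixed.
Match is strictly dominated by Undercut (it gives Firm A strictly more in every row), so Firm B never plays it.
With Match eliminated, Low is strictly dominated by Mid (Mid gives Firm A strictly more in every remaining column), so Firm A never plays it.
On the remaining 2×2 (High, Mid vs Ignore, Undercut):
Let Firm A play High with probability p. Expected payoff against Ignore: (-4)p + 3(1−p) = −7p + 3; against Undercut: 9p + (-2)(1−p) = 11p − 2.
Setting these equal: −7p + 3 = 11p − 2 ⇒ −18p = -5 ⇒ p = 5/18, and the value is (-7)·(5/18) + 3 = 19/18.
For Firm B: with q = P(Ignore), equating High's and Mid's payoffs gives −13q + 9 = 5q − 2 ⇒ q = 11/18.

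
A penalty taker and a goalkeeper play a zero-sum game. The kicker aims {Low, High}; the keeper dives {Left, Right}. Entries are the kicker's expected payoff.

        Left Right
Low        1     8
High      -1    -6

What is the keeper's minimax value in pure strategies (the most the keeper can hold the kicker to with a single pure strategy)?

1

Column maxima: Left → 1, Right → 8.
The smallest of these is 1.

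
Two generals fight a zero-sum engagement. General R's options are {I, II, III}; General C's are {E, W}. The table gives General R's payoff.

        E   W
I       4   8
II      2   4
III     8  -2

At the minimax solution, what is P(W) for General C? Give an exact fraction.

2/7

Row minima: I → 4, II → 2, III → -2; maximin = 4.
Column maxima: E → 8, W → 8; minimax = 8.
4 ≠ 8, so there is no saddle point; optimal play is mixed.
II is strictly dominated by I, so General R never plays it.
On the remaining 2×2 (I, III vs E, W):
Let General R play I with probability p. Expected payoff against E: 4p + 8(1−p) = −4p + 8; against W: 8p + (-2)(1−p) = 10p − 2.
Setting these equal: −4p + 8 = 10p − 2 ⇒ −14p = -10 ⇒ p = 5/7, and the value is (-4)·(5/7) + 8 = 36/7.
For General C: with q = P(E), equating I's and III's payoffs gives −4q + 8 = 10q − 2 ⇒ q = 5/7.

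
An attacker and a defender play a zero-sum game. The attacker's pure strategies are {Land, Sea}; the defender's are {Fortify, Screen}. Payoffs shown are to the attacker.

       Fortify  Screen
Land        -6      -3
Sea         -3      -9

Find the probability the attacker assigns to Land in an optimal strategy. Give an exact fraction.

2/3

Row minima: Land → -6, Sea → -9; maximin = -6.
Column maxima: Fortify → -3, Screen → -3; minimax = -3.
-6 ≠ -3, so there is no saddle point; optimal play is mixed.
Let the attacker play Land with probability p. Expected payoff against Fortify: (-6)p + (-3)(1−p) = −3p − 3; against Screen: (-3)p + (-9)(1−p) = 6p − 9.
Setting these equal: −3p − 3 = 6p − 9 ⇒ −9p = -6 ⇒ p = 2/3, and the value is (-3)·(2/3) − 3 = -5.
For the defender: with q = P(Fortify), equating Land's and Sea's payoffs gives −3q − 3 = 6q − 9 ⇒ q = 2/3.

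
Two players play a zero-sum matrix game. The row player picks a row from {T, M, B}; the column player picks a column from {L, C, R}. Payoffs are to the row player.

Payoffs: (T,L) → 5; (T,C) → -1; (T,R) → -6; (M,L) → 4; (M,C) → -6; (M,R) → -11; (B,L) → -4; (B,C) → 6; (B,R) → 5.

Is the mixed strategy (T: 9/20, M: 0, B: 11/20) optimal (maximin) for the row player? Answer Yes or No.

Against L this mix gives (9/20)·5 + (11/20)·(-4) = 1/20.
Against C this mix gives (9/20)·(-1) + (11/20)·6 = 57/20.
Against R this mix gives (9/20)·(-6) + (11/20)·5 = 1/20.
All of the column player's active replies (L, R) yield 1/20, and no column does worse for the row player. The mix makes the column player indifferent and guarantees 1/20, so it is optimal.

Yes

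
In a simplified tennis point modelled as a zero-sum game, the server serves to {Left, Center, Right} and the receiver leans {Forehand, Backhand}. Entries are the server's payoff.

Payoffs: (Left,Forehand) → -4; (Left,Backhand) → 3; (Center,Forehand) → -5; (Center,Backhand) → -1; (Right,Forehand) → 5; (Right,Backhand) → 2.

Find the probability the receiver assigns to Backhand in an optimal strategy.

9/10

Row minima: Left → -4, Center → -5, Right → 2; maximin = 2.
Column maxima: Forehand → 5, Backhand → 3; minimax = 3.
2 ≠ 3, so there is no saddle point; optimal play is mixed.
Center is strictly dominated by Left, so the server never plays it.
On the remaining 2×2 (Left, Right vs Forehand, Backhand):
Let the server play Left with probability p. Expected payoff against Forehand: (-4)p + 5(1−p) = −9p + 5; against Backhand: 3p + 2(1−p) = p + 2.
Setting these equal: −9p + 5 = p + 2 ⇒ −10p = -3 ⇒ p = 3/10, and the value is (-9)·(3/10) + 5 = 23/10.
For the receiver: with q = P(Forehand), equating Left's and Right's payoffs gives −7q + 3 = 3q + 2 ⇒ q = 1/10.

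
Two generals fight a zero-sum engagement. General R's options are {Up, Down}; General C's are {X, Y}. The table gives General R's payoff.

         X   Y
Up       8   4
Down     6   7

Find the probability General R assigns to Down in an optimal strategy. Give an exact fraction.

4/5

Row minima: Up → 4, Down → 6; maximin = 6.
Column maxima: X → 8, Y → 7; minimax = 7.
6 ≠ 7, so there is no saddle point; optimal play is mixed.
Let General R play Up with probability p. Expected payoff against X: 8p + 6(1−p) = 2p + 6; against Y: 4p + 7(1−p) = −3p + 7.
Setting these equal: 2p + 6 = −3p + 7 ⇒ 5p = 1 ⇒ p = 1/5, and the value is (2)·(1/5) + 6 = 32/5.
For General C: with q = P(X), equating Up's and Down's payoffs gives 4q + 4 = −q + 7 ⇒ q = 3/5.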